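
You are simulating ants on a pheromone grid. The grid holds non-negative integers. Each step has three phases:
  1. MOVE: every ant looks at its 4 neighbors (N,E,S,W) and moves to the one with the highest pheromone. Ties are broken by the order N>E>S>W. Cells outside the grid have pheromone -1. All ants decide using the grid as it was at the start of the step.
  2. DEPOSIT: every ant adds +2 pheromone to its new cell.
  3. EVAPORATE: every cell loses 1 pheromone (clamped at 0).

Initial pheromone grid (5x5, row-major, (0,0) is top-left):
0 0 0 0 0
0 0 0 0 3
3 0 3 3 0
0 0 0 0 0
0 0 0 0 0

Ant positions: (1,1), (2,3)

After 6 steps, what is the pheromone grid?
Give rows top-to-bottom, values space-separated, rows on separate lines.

After step 1: ants at (0,1),(2,2)
  0 1 0 0 0
  0 0 0 0 2
  2 0 4 2 0
  0 0 0 0 0
  0 0 0 0 0
After step 2: ants at (0,2),(2,3)
  0 0 1 0 0
  0 0 0 0 1
  1 0 3 3 0
  0 0 0 0 0
  0 0 0 0 0
After step 3: ants at (0,3),(2,2)
  0 0 0 1 0
  0 0 0 0 0
  0 0 4 2 0
  0 0 0 0 0
  0 0 0 0 0
After step 4: ants at (0,4),(2,3)
  0 0 0 0 1
  0 0 0 0 0
  0 0 3 3 0
  0 0 0 0 0
  0 0 0 0 0
After step 5: ants at (1,4),(2,2)
  0 0 0 0 0
  0 0 0 0 1
  0 0 4 2 0
  0 0 0 0 0
  0 0 0 0 0
After step 6: ants at (0,4),(2,3)
  0 0 0 0 1
  0 0 0 0 0
  0 0 3 3 0
  0 0 0 0 0
  0 0 0 0 0

0 0 0 0 1
0 0 0 0 0
0 0 3 3 0
0 0 0 0 0
0 0 0 0 0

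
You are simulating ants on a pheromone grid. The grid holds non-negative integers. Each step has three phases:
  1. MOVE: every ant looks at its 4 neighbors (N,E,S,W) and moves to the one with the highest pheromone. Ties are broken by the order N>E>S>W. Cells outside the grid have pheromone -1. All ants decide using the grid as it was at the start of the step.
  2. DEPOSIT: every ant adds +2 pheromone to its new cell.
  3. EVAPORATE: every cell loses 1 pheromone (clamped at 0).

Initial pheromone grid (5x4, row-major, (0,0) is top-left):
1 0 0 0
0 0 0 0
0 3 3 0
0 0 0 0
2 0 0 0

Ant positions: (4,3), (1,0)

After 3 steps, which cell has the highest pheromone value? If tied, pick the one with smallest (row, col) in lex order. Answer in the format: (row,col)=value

Step 1: ant0:(4,3)->N->(3,3) | ant1:(1,0)->N->(0,0)
  grid max=2 at (0,0)
Step 2: ant0:(3,3)->N->(2,3) | ant1:(0,0)->E->(0,1)
  grid max=1 at (0,0)
Step 3: ant0:(2,3)->W->(2,2) | ant1:(0,1)->W->(0,0)
  grid max=2 at (0,0)
Final grid:
  2 0 0 0
  0 0 0 0
  0 0 2 0
  0 0 0 0
  0 0 0 0
Max pheromone 2 at (0,0)

Answer: (0,0)=2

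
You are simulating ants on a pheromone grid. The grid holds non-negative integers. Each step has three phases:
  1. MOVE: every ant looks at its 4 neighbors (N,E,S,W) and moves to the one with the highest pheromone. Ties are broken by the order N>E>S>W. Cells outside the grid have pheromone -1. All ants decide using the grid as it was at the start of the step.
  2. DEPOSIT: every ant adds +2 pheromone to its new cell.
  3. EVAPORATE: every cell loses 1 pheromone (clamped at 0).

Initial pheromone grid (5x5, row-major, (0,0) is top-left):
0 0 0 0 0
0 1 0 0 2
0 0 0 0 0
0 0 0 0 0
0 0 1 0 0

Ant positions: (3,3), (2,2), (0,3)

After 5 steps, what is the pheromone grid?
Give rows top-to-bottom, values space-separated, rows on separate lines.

After step 1: ants at (2,3),(1,2),(0,4)
  0 0 0 0 1
  0 0 1 0 1
  0 0 0 1 0
  0 0 0 0 0
  0 0 0 0 0
After step 2: ants at (1,3),(0,2),(1,4)
  0 0 1 0 0
  0 0 0 1 2
  0 0 0 0 0
  0 0 0 0 0
  0 0 0 0 0
After step 3: ants at (1,4),(0,3),(1,3)
  0 0 0 1 0
  0 0 0 2 3
  0 0 0 0 0
  0 0 0 0 0
  0 0 0 0 0
After step 4: ants at (1,3),(1,3),(1,4)
  0 0 0 0 0
  0 0 0 5 4
  0 0 0 0 0
  0 0 0 0 0
  0 0 0 0 0
After step 5: ants at (1,4),(1,4),(1,3)
  0 0 0 0 0
  0 0 0 6 7
  0 0 0 0 0
  0 0 0 0 0
  0 0 0 0 0

0 0 0 0 0
0 0 0 6 7
0 0 0 0 0
0 0 0 0 0
0 0 0 0 0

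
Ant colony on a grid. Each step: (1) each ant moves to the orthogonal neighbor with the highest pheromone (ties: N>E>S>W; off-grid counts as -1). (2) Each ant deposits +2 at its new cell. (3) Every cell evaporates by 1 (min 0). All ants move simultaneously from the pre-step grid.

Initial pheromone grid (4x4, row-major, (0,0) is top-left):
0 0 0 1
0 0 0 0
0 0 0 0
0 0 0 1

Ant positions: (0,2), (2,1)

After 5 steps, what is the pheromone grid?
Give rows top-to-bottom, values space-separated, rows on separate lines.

After step 1: ants at (0,3),(1,1)
  0 0 0 2
  0 1 0 0
  0 0 0 0
  0 0 0 0
After step 2: ants at (1,3),(0,1)
  0 1 0 1
  0 0 0 1
  0 0 0 0
  0 0 0 0
After step 3: ants at (0,3),(0,2)
  0 0 1 2
  0 0 0 0
  0 0 0 0
  0 0 0 0
After step 4: ants at (0,2),(0,3)
  0 0 2 3
  0 0 0 0
  0 0 0 0
  0 0 0 0
After step 5: ants at (0,3),(0,2)
  0 0 3 4
  0 0 0 0
  0 0 0 0
  0 0 0 0

0 0 3 4
0 0 0 0
0 0 0 0
0 0 0 0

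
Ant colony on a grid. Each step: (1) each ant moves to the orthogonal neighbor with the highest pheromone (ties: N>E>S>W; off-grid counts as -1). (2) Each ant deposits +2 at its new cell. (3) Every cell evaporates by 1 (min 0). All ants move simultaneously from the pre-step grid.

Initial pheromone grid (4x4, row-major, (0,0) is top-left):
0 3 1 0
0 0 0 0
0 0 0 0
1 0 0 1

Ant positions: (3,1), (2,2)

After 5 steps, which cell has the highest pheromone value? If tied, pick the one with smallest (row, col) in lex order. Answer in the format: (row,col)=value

Answer: (0,1)=2

Derivation:
Step 1: ant0:(3,1)->W->(3,0) | ant1:(2,2)->N->(1,2)
  grid max=2 at (0,1)
Step 2: ant0:(3,0)->N->(2,0) | ant1:(1,2)->N->(0,2)
  grid max=1 at (0,1)
Step 3: ant0:(2,0)->S->(3,0) | ant1:(0,2)->W->(0,1)
  grid max=2 at (0,1)
Step 4: ant0:(3,0)->N->(2,0) | ant1:(0,1)->E->(0,2)
  grid max=1 at (0,1)
Step 5: ant0:(2,0)->S->(3,0) | ant1:(0,2)->W->(0,1)
  grid max=2 at (0,1)
Final grid:
  0 2 0 0
  0 0 0 0
  0 0 0 0
  2 0 0 0
Max pheromone 2 at (0,1)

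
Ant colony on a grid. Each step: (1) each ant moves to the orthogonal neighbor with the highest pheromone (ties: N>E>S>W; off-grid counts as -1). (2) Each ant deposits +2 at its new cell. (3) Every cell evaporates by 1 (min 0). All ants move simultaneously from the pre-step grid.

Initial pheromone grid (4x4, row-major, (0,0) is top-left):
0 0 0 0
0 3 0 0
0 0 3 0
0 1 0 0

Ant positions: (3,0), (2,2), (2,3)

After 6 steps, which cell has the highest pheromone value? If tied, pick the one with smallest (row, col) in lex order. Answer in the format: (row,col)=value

Step 1: ant0:(3,0)->E->(3,1) | ant1:(2,2)->N->(1,2) | ant2:(2,3)->W->(2,2)
  grid max=4 at (2,2)
Step 2: ant0:(3,1)->N->(2,1) | ant1:(1,2)->S->(2,2) | ant2:(2,2)->N->(1,2)
  grid max=5 at (2,2)
Step 3: ant0:(2,1)->E->(2,2) | ant1:(2,2)->N->(1,2) | ant2:(1,2)->S->(2,2)
  grid max=8 at (2,2)
Step 4: ant0:(2,2)->N->(1,2) | ant1:(1,2)->S->(2,2) | ant2:(2,2)->N->(1,2)
  grid max=9 at (2,2)
Step 5: ant0:(1,2)->S->(2,2) | ant1:(2,2)->N->(1,2) | ant2:(1,2)->S->(2,2)
  grid max=12 at (2,2)
Step 6: ant0:(2,2)->N->(1,2) | ant1:(1,2)->S->(2,2) | ant2:(2,2)->N->(1,2)
  grid max=13 at (2,2)
Final grid:
  0 0 0 0
  0 0 10 0
  0 0 13 0
  0 0 0 0
Max pheromone 13 at (2,2)

Answer: (2,2)=13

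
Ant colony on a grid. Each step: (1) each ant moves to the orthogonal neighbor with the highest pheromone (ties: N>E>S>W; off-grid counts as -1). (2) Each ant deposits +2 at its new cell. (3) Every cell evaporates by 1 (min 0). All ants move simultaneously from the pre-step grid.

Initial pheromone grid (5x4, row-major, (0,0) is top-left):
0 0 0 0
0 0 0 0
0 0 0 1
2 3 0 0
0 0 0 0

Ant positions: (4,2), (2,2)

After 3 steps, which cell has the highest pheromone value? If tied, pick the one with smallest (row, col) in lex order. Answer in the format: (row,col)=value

Step 1: ant0:(4,2)->N->(3,2) | ant1:(2,2)->E->(2,3)
  grid max=2 at (2,3)
Step 2: ant0:(3,2)->W->(3,1) | ant1:(2,3)->N->(1,3)
  grid max=3 at (3,1)
Step 3: ant0:(3,1)->N->(2,1) | ant1:(1,3)->S->(2,3)
  grid max=2 at (2,3)
Final grid:
  0 0 0 0
  0 0 0 0
  0 1 0 2
  0 2 0 0
  0 0 0 0
Max pheromone 2 at (2,3)

Answer: (2,3)=2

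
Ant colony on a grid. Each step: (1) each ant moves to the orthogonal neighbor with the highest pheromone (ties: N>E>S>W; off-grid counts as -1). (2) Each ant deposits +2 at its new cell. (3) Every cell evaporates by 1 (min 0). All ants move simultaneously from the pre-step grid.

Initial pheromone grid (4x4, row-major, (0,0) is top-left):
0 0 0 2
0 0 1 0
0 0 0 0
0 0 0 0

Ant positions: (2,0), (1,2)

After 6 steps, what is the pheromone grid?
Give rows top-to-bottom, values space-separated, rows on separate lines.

After step 1: ants at (1,0),(0,2)
  0 0 1 1
  1 0 0 0
  0 0 0 0
  0 0 0 0
After step 2: ants at (0,0),(0,3)
  1 0 0 2
  0 0 0 0
  0 0 0 0
  0 0 0 0
After step 3: ants at (0,1),(1,3)
  0 1 0 1
  0 0 0 1
  0 0 0 0
  0 0 0 0
After step 4: ants at (0,2),(0,3)
  0 0 1 2
  0 0 0 0
  0 0 0 0
  0 0 0 0
After step 5: ants at (0,3),(0,2)
  0 0 2 3
  0 0 0 0
  0 0 0 0
  0 0 0 0
After step 6: ants at (0,2),(0,3)
  0 0 3 4
  0 0 0 0
  0 0 0 0
  0 0 0 0

0 0 3 4
0 0 0 0
0 0 0 0
0 0 0 0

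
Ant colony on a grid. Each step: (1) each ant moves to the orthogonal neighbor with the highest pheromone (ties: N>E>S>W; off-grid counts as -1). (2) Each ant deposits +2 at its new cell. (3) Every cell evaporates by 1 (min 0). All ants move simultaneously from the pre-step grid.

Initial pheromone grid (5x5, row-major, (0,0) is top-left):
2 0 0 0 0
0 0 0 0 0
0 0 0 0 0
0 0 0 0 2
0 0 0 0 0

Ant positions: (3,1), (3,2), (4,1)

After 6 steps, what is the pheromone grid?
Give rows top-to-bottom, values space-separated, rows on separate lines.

After step 1: ants at (2,1),(2,2),(3,1)
  1 0 0 0 0
  0 0 0 0 0
  0 1 1 0 0
  0 1 0 0 1
  0 0 0 0 0
After step 2: ants at (2,2),(2,1),(2,1)
  0 0 0 0 0
  0 0 0 0 0
  0 4 2 0 0
  0 0 0 0 0
  0 0 0 0 0
After step 3: ants at (2,1),(2,2),(2,2)
  0 0 0 0 0
  0 0 0 0 0
  0 5 5 0 0
  0 0 0 0 0
  0 0 0 0 0
After step 4: ants at (2,2),(2,1),(2,1)
  0 0 0 0 0
  0 0 0 0 0
  0 8 6 0 0
  0 0 0 0 0
  0 0 0 0 0
After step 5: ants at (2,1),(2,2),(2,2)
  0 0 0 0 0
  0 0 0 0 0
  0 9 9 0 0
  0 0 0 0 0
  0 0 0 0 0
After step 6: ants at (2,2),(2,1),(2,1)
  0 0 0 0 0
  0 0 0 0 0
  0 12 10 0 0
  0 0 0 0 0
  0 0 0 0 0

0 0 0 0 0
0 0 0 0 0
0 12 10 0 0
0 0 0 0 0
0 0 0 0 0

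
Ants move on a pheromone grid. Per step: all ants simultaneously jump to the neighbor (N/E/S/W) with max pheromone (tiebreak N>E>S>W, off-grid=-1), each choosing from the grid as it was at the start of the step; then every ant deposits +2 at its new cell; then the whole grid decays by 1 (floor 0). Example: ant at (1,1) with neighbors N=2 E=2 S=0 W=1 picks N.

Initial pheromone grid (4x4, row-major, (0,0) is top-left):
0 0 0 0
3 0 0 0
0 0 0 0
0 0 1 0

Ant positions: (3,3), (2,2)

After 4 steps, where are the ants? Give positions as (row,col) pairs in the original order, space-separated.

Step 1: ant0:(3,3)->W->(3,2) | ant1:(2,2)->S->(3,2)
  grid max=4 at (3,2)
Step 2: ant0:(3,2)->N->(2,2) | ant1:(3,2)->N->(2,2)
  grid max=3 at (2,2)
Step 3: ant0:(2,2)->S->(3,2) | ant1:(2,2)->S->(3,2)
  grid max=6 at (3,2)
Step 4: ant0:(3,2)->N->(2,2) | ant1:(3,2)->N->(2,2)
  grid max=5 at (2,2)

(2,2) (2,2)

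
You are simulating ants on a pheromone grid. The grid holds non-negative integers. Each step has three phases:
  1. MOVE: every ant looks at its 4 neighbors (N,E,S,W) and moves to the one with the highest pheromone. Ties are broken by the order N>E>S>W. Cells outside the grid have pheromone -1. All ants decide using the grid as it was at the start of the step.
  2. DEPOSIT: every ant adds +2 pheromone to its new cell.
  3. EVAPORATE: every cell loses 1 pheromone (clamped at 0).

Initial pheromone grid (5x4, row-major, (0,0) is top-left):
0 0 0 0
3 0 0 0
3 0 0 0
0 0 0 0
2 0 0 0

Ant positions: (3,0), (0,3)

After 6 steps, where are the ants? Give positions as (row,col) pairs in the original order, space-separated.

Step 1: ant0:(3,0)->N->(2,0) | ant1:(0,3)->S->(1,3)
  grid max=4 at (2,0)
Step 2: ant0:(2,0)->N->(1,0) | ant1:(1,3)->N->(0,3)
  grid max=3 at (1,0)
Step 3: ant0:(1,0)->S->(2,0) | ant1:(0,3)->S->(1,3)
  grid max=4 at (2,0)
Step 4: ant0:(2,0)->N->(1,0) | ant1:(1,3)->N->(0,3)
  grid max=3 at (1,0)
Step 5: ant0:(1,0)->S->(2,0) | ant1:(0,3)->S->(1,3)
  grid max=4 at (2,0)
Step 6: ant0:(2,0)->N->(1,0) | ant1:(1,3)->N->(0,3)
  grid max=3 at (1,0)

(1,0) (0,3)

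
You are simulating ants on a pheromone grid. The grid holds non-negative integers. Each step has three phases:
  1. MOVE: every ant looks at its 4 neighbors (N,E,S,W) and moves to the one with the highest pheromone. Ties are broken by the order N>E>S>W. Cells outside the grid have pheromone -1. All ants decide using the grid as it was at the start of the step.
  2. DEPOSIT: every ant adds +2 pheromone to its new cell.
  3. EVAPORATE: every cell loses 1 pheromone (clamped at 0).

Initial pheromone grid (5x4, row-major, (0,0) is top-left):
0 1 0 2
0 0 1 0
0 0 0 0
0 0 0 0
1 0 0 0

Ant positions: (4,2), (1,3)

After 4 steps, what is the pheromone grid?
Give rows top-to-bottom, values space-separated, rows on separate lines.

After step 1: ants at (3,2),(0,3)
  0 0 0 3
  0 0 0 0
  0 0 0 0
  0 0 1 0
  0 0 0 0
After step 2: ants at (2,2),(1,3)
  0 0 0 2
  0 0 0 1
  0 0 1 0
  0 0 0 0
  0 0 0 0
After step 3: ants at (1,2),(0,3)
  0 0 0 3
  0 0 1 0
  0 0 0 0
  0 0 0 0
  0 0 0 0
After step 4: ants at (0,2),(1,3)
  0 0 1 2
  0 0 0 1
  0 0 0 0
  0 0 0 0
  0 0 0 0

0 0 1 2
0 0 0 1
0 0 0 0
0 0 0 0
0 0 0 0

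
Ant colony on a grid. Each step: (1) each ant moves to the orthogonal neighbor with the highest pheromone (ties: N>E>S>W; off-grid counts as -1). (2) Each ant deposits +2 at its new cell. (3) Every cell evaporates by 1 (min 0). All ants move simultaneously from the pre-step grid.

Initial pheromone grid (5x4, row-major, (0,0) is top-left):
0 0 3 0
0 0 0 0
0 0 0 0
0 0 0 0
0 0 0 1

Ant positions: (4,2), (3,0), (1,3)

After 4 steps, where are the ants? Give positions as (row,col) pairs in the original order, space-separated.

Step 1: ant0:(4,2)->E->(4,3) | ant1:(3,0)->N->(2,0) | ant2:(1,3)->N->(0,3)
  grid max=2 at (0,2)
Step 2: ant0:(4,3)->N->(3,3) | ant1:(2,0)->N->(1,0) | ant2:(0,3)->W->(0,2)
  grid max=3 at (0,2)
Step 3: ant0:(3,3)->S->(4,3) | ant1:(1,0)->N->(0,0) | ant2:(0,2)->E->(0,3)
  grid max=2 at (0,2)
Step 4: ant0:(4,3)->N->(3,3) | ant1:(0,0)->E->(0,1) | ant2:(0,3)->W->(0,2)
  grid max=3 at (0,2)

(3,3) (0,1) (0,2)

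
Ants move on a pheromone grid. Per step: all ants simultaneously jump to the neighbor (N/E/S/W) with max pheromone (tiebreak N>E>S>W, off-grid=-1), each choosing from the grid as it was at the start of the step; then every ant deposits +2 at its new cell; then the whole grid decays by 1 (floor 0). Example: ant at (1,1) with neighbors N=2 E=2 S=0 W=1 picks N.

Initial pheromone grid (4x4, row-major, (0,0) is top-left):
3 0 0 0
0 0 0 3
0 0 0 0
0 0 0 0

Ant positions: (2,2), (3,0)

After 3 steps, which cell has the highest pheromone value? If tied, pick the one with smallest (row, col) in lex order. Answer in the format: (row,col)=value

Answer: (0,0)=2

Derivation:
Step 1: ant0:(2,2)->N->(1,2) | ant1:(3,0)->N->(2,0)
  grid max=2 at (0,0)
Step 2: ant0:(1,2)->E->(1,3) | ant1:(2,0)->N->(1,0)
  grid max=3 at (1,3)
Step 3: ant0:(1,3)->N->(0,3) | ant1:(1,0)->N->(0,0)
  grid max=2 at (0,0)
Final grid:
  2 0 0 1
  0 0 0 2
  0 0 0 0
  0 0 0 0
Max pheromone 2 at (0,0)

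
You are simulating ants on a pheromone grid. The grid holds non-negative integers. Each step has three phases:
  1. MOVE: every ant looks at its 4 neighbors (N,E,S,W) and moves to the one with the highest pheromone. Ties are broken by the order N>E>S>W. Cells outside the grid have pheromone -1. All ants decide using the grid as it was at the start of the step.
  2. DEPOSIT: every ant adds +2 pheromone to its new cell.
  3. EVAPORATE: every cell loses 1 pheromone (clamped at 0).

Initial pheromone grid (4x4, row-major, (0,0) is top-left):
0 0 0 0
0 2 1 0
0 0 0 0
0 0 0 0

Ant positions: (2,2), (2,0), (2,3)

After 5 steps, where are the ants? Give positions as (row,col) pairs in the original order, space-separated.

Step 1: ant0:(2,2)->N->(1,2) | ant1:(2,0)->N->(1,0) | ant2:(2,3)->N->(1,3)
  grid max=2 at (1,2)
Step 2: ant0:(1,2)->E->(1,3) | ant1:(1,0)->E->(1,1) | ant2:(1,3)->W->(1,2)
  grid max=3 at (1,2)
Step 3: ant0:(1,3)->W->(1,2) | ant1:(1,1)->E->(1,2) | ant2:(1,2)->E->(1,3)
  grid max=6 at (1,2)
Step 4: ant0:(1,2)->E->(1,3) | ant1:(1,2)->E->(1,3) | ant2:(1,3)->W->(1,2)
  grid max=7 at (1,2)
Step 5: ant0:(1,3)->W->(1,2) | ant1:(1,3)->W->(1,2) | ant2:(1,2)->E->(1,3)
  grid max=10 at (1,2)

(1,2) (1,2) (1,3)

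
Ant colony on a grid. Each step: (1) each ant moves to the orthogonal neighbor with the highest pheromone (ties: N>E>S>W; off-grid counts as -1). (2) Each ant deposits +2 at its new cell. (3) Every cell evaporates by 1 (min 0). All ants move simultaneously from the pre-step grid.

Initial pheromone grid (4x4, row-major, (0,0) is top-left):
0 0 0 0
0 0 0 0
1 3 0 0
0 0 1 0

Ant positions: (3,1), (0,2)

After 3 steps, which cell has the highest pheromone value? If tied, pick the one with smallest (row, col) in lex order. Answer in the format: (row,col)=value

Step 1: ant0:(3,1)->N->(2,1) | ant1:(0,2)->E->(0,3)
  grid max=4 at (2,1)
Step 2: ant0:(2,1)->N->(1,1) | ant1:(0,3)->S->(1,3)
  grid max=3 at (2,1)
Step 3: ant0:(1,1)->S->(2,1) | ant1:(1,3)->N->(0,3)
  grid max=4 at (2,1)
Final grid:
  0 0 0 1
  0 0 0 0
  0 4 0 0
  0 0 0 0
Max pheromone 4 at (2,1)

Answer: (2,1)=4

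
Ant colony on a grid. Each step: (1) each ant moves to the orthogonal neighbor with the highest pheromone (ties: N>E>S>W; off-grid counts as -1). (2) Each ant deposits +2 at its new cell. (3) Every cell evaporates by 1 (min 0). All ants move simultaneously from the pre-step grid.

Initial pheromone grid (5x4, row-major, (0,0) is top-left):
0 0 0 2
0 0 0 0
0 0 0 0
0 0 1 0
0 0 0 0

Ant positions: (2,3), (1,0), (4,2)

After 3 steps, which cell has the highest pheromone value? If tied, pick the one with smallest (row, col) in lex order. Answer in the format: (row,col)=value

Step 1: ant0:(2,3)->N->(1,3) | ant1:(1,0)->N->(0,0) | ant2:(4,2)->N->(3,2)
  grid max=2 at (3,2)
Step 2: ant0:(1,3)->N->(0,3) | ant1:(0,0)->E->(0,1) | ant2:(3,2)->N->(2,2)
  grid max=2 at (0,3)
Step 3: ant0:(0,3)->S->(1,3) | ant1:(0,1)->E->(0,2) | ant2:(2,2)->S->(3,2)
  grid max=2 at (3,2)
Final grid:
  0 0 1 1
  0 0 0 1
  0 0 0 0
  0 0 2 0
  0 0 0 0
Max pheromone 2 at (3,2)

Answer: (3,2)=2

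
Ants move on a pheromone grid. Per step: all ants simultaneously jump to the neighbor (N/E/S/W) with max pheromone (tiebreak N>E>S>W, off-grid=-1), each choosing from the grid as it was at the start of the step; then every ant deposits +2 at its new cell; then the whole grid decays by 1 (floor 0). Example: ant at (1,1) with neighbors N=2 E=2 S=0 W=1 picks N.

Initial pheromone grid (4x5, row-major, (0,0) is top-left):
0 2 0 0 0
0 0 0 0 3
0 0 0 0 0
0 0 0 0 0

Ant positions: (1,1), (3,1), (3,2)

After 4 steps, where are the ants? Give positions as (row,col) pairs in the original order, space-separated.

Step 1: ant0:(1,1)->N->(0,1) | ant1:(3,1)->N->(2,1) | ant2:(3,2)->N->(2,2)
  grid max=3 at (0,1)
Step 2: ant0:(0,1)->E->(0,2) | ant1:(2,1)->E->(2,2) | ant2:(2,2)->W->(2,1)
  grid max=2 at (0,1)
Step 3: ant0:(0,2)->W->(0,1) | ant1:(2,2)->W->(2,1) | ant2:(2,1)->E->(2,2)
  grid max=3 at (0,1)
Step 4: ant0:(0,1)->E->(0,2) | ant1:(2,1)->E->(2,2) | ant2:(2,2)->W->(2,1)
  grid max=4 at (2,1)

(0,2) (2,2) (2,1)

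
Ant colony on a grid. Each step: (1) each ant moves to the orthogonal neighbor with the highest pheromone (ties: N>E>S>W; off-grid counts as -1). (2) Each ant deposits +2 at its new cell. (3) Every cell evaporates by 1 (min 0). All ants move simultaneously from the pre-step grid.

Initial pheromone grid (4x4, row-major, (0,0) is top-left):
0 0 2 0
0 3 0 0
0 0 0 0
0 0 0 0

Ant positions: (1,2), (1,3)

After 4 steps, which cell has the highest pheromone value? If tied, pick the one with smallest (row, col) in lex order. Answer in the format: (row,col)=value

Answer: (1,1)=5

Derivation:
Step 1: ant0:(1,2)->W->(1,1) | ant1:(1,3)->N->(0,3)
  grid max=4 at (1,1)
Step 2: ant0:(1,1)->N->(0,1) | ant1:(0,3)->W->(0,2)
  grid max=3 at (1,1)
Step 3: ant0:(0,1)->S->(1,1) | ant1:(0,2)->W->(0,1)
  grid max=4 at (1,1)
Step 4: ant0:(1,1)->N->(0,1) | ant1:(0,1)->S->(1,1)
  grid max=5 at (1,1)
Final grid:
  0 3 0 0
  0 5 0 0
  0 0 0 0
  0 0 0 0
Max pheromone 5 at (1,1)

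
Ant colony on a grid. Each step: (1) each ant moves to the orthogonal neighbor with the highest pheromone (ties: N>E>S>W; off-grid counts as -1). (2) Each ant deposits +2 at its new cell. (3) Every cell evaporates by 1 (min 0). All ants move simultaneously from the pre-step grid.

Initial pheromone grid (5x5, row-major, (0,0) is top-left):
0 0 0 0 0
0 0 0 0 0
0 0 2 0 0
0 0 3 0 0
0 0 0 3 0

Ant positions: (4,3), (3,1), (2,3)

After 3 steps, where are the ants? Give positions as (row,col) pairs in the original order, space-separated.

Step 1: ant0:(4,3)->N->(3,3) | ant1:(3,1)->E->(3,2) | ant2:(2,3)->W->(2,2)
  grid max=4 at (3,2)
Step 2: ant0:(3,3)->W->(3,2) | ant1:(3,2)->N->(2,2) | ant2:(2,2)->S->(3,2)
  grid max=7 at (3,2)
Step 3: ant0:(3,2)->N->(2,2) | ant1:(2,2)->S->(3,2) | ant2:(3,2)->N->(2,2)
  grid max=8 at (3,2)

(2,2) (3,2) (2,2)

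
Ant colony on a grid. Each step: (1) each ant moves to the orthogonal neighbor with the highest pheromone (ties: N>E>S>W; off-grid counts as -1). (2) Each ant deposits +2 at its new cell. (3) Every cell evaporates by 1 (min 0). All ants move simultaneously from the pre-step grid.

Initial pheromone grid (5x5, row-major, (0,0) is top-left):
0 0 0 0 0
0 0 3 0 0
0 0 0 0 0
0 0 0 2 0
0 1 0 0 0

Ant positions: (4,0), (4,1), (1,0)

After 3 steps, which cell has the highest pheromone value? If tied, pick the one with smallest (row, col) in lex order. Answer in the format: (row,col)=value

Answer: (4,1)=4

Derivation:
Step 1: ant0:(4,0)->E->(4,1) | ant1:(4,1)->N->(3,1) | ant2:(1,0)->N->(0,0)
  grid max=2 at (1,2)
Step 2: ant0:(4,1)->N->(3,1) | ant1:(3,1)->S->(4,1) | ant2:(0,0)->E->(0,1)
  grid max=3 at (4,1)
Step 3: ant0:(3,1)->S->(4,1) | ant1:(4,1)->N->(3,1) | ant2:(0,1)->E->(0,2)
  grid max=4 at (4,1)
Final grid:
  0 0 1 0 0
  0 0 0 0 0
  0 0 0 0 0
  0 3 0 0 0
  0 4 0 0 0
Max pheromone 4 at (4,1)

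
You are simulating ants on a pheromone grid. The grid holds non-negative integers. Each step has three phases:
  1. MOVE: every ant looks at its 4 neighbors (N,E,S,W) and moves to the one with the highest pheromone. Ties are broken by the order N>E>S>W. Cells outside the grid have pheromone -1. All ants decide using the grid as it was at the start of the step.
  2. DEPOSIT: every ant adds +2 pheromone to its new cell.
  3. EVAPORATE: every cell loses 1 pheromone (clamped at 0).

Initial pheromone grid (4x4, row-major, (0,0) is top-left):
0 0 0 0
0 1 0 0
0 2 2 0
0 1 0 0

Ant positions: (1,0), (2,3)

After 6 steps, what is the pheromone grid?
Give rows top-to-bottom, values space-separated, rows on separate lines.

After step 1: ants at (1,1),(2,2)
  0 0 0 0
  0 2 0 0
  0 1 3 0
  0 0 0 0
After step 2: ants at (2,1),(2,1)
  0 0 0 0
  0 1 0 0
  0 4 2 0
  0 0 0 0
After step 3: ants at (2,2),(2,2)
  0 0 0 0
  0 0 0 0
  0 3 5 0
  0 0 0 0
After step 4: ants at (2,1),(2,1)
  0 0 0 0
  0 0 0 0
  0 6 4 0
  0 0 0 0
After step 5: ants at (2,2),(2,2)
  0 0 0 0
  0 0 0 0
  0 5 7 0
  0 0 0 0
After step 6: ants at (2,1),(2,1)
  0 0 0 0
  0 0 0 0
  0 8 6 0
  0 0 0 0

0 0 0 0
0 0 0 0
0 8 6 0
0 0 0 0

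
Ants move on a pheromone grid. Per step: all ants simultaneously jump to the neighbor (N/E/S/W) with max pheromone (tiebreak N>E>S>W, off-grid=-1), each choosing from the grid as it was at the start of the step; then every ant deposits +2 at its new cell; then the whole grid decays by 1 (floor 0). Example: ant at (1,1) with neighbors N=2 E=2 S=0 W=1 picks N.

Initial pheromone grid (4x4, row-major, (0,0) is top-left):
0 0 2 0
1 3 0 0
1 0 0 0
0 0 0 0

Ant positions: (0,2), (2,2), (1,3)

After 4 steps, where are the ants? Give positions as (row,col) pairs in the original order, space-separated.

Step 1: ant0:(0,2)->E->(0,3) | ant1:(2,2)->N->(1,2) | ant2:(1,3)->N->(0,3)
  grid max=3 at (0,3)
Step 2: ant0:(0,3)->W->(0,2) | ant1:(1,2)->W->(1,1) | ant2:(0,3)->W->(0,2)
  grid max=4 at (0,2)
Step 3: ant0:(0,2)->E->(0,3) | ant1:(1,1)->N->(0,1) | ant2:(0,2)->E->(0,3)
  grid max=5 at (0,3)
Step 4: ant0:(0,3)->W->(0,2) | ant1:(0,1)->E->(0,2) | ant2:(0,3)->W->(0,2)
  grid max=8 at (0,2)

(0,2) (0,2) (0,2)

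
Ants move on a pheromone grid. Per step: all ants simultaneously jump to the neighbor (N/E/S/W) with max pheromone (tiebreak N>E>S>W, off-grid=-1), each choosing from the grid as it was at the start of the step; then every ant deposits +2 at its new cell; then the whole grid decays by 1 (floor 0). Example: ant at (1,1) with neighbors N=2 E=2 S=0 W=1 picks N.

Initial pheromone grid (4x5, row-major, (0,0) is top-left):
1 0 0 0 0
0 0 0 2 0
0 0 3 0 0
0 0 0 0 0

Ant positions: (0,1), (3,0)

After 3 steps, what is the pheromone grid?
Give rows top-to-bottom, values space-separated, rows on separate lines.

After step 1: ants at (0,0),(2,0)
  2 0 0 0 0
  0 0 0 1 0
  1 0 2 0 0
  0 0 0 0 0
After step 2: ants at (0,1),(1,0)
  1 1 0 0 0
  1 0 0 0 0
  0 0 1 0 0
  0 0 0 0 0
After step 3: ants at (0,0),(0,0)
  4 0 0 0 0
  0 0 0 0 0
  0 0 0 0 0
  0 0 0 0 0

4 0 0 0 0
0 0 0 0 0
0 0 0 0 0
0 0 0 0 0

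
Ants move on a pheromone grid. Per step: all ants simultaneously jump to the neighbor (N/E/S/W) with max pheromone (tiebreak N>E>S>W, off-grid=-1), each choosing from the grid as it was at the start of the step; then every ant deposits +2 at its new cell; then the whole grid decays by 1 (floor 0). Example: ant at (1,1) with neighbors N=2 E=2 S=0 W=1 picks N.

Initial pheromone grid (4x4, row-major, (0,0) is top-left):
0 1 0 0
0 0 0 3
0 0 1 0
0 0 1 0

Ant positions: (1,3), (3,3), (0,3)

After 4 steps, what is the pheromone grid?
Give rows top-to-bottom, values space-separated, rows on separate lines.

After step 1: ants at (0,3),(3,2),(1,3)
  0 0 0 1
  0 0 0 4
  0 0 0 0
  0 0 2 0
After step 2: ants at (1,3),(2,2),(0,3)
  0 0 0 2
  0 0 0 5
  0 0 1 0
  0 0 1 0
After step 3: ants at (0,3),(3,2),(1,3)
  0 0 0 3
  0 0 0 6
  0 0 0 0
  0 0 2 0
After step 4: ants at (1,3),(2,2),(0,3)
  0 0 0 4
  0 0 0 7
  0 0 1 0
  0 0 1 0

0 0 0 4
0 0 0 7
0 0 1 0
0 0 1 0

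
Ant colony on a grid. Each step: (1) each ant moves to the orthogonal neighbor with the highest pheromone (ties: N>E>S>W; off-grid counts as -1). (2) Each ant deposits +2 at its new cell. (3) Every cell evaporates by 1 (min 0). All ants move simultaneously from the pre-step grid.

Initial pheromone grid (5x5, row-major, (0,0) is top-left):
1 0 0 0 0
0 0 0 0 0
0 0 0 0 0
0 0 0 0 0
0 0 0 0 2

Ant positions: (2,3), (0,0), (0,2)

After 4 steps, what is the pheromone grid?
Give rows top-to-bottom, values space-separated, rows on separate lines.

After step 1: ants at (1,3),(0,1),(0,3)
  0 1 0 1 0
  0 0 0 1 0
  0 0 0 0 0
  0 0 0 0 0
  0 0 0 0 1
After step 2: ants at (0,3),(0,2),(1,3)
  0 0 1 2 0
  0 0 0 2 0
  0 0 0 0 0
  0 0 0 0 0
  0 0 0 0 0
After step 3: ants at (1,3),(0,3),(0,3)
  0 0 0 5 0
  0 0 0 3 0
  0 0 0 0 0
  0 0 0 0 0
  0 0 0 0 0
After step 4: ants at (0,3),(1,3),(1,3)
  0 0 0 6 0
  0 0 0 6 0
  0 0 0 0 0
  0 0 0 0 0
  0 0 0 0 0

0 0 0 6 0
0 0 0 6 0
0 0 0 0 0
0 0 0 0 0
0 0 0 0 0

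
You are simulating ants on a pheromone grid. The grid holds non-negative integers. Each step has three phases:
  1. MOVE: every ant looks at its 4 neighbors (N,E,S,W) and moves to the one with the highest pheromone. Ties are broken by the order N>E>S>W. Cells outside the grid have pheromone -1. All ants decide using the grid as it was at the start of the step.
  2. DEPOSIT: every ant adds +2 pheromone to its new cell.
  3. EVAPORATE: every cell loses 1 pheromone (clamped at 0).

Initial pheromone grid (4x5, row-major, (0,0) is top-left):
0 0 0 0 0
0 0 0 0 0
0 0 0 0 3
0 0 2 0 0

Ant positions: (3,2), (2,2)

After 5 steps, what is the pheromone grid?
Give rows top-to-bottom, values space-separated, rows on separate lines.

After step 1: ants at (2,2),(3,2)
  0 0 0 0 0
  0 0 0 0 0
  0 0 1 0 2
  0 0 3 0 0
After step 2: ants at (3,2),(2,2)
  0 0 0 0 0
  0 0 0 0 0
  0 0 2 0 1
  0 0 4 0 0
After step 3: ants at (2,2),(3,2)
  0 0 0 0 0
  0 0 0 0 0
  0 0 3 0 0
  0 0 5 0 0
After step 4: ants at (3,2),(2,2)
  0 0 0 0 0
  0 0 0 0 0
  0 0 4 0 0
  0 0 6 0 0
After step 5: ants at (2,2),(3,2)
  0 0 0 0 0
  0 0 0 0 0
  0 0 5 0 0
  0 0 7 0 0

0 0 0 0 0
0 0 0 0 0
0 0 5 0 0
0 0 7 0 0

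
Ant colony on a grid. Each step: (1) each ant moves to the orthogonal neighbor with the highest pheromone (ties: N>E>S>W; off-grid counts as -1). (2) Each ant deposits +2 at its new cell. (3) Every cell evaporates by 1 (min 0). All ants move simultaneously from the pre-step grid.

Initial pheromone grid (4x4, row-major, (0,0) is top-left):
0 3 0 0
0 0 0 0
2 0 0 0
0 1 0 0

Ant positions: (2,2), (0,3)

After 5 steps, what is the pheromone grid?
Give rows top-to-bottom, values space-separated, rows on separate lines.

After step 1: ants at (1,2),(1,3)
  0 2 0 0
  0 0 1 1
  1 0 0 0
  0 0 0 0
After step 2: ants at (1,3),(1,2)
  0 1 0 0
  0 0 2 2
  0 0 0 0
  0 0 0 0
After step 3: ants at (1,2),(1,3)
  0 0 0 0
  0 0 3 3
  0 0 0 0
  0 0 0 0
After step 4: ants at (1,3),(1,2)
  0 0 0 0
  0 0 4 4
  0 0 0 0
  0 0 0 0
After step 5: ants at (1,2),(1,3)
  0 0 0 0
  0 0 5 5
  0 0 0 0
  0 0 0 0

0 0 0 0
0 0 5 5
0 0 0 0
0 0 0 0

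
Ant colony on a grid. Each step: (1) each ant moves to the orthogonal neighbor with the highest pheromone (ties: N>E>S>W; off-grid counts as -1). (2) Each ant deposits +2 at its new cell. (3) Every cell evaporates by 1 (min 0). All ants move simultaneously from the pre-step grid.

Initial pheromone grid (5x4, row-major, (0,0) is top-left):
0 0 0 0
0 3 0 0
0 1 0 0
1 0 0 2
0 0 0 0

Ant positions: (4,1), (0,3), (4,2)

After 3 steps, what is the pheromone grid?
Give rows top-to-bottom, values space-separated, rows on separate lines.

After step 1: ants at (3,1),(1,3),(3,2)
  0 0 0 0
  0 2 0 1
  0 0 0 0
  0 1 1 1
  0 0 0 0
After step 2: ants at (3,2),(0,3),(3,3)
  0 0 0 1
  0 1 0 0
  0 0 0 0
  0 0 2 2
  0 0 0 0
After step 3: ants at (3,3),(1,3),(3,2)
  0 0 0 0
  0 0 0 1
  0 0 0 0
  0 0 3 3
  0 0 0 0

0 0 0 0
0 0 0 1
0 0 0 0
0 0 3 3
0 0 0 0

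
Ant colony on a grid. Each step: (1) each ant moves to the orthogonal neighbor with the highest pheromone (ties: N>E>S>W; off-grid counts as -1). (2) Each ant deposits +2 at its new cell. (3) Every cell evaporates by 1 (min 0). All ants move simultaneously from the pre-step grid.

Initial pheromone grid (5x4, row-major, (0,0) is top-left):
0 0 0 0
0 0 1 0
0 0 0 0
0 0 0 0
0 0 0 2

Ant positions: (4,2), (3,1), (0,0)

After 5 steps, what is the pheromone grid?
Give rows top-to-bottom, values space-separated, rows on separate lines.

After step 1: ants at (4,3),(2,1),(0,1)
  0 1 0 0
  0 0 0 0
  0 1 0 0
  0 0 0 0
  0 0 0 3
After step 2: ants at (3,3),(1,1),(0,2)
  0 0 1 0
  0 1 0 0
  0 0 0 0
  0 0 0 1
  0 0 0 2
After step 3: ants at (4,3),(0,1),(0,3)
  0 1 0 1
  0 0 0 0
  0 0 0 0
  0 0 0 0
  0 0 0 3
After step 4: ants at (3,3),(0,2),(1,3)
  0 0 1 0
  0 0 0 1
  0 0 0 0
  0 0 0 1
  0 0 0 2
After step 5: ants at (4,3),(0,3),(0,3)
  0 0 0 3
  0 0 0 0
  0 0 0 0
  0 0 0 0
  0 0 0 3

0 0 0 3
0 0 0 0
0 0 0 0
0 0 0 0
0 0 0 3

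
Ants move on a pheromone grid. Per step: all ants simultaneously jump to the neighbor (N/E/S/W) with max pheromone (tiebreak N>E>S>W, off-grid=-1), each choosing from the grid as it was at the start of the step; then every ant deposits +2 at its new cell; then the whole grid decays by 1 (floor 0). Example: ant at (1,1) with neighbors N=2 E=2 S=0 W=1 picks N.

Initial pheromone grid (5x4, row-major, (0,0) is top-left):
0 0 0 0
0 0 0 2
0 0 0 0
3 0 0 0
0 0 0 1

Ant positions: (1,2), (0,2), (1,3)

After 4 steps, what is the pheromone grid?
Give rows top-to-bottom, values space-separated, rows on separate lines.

After step 1: ants at (1,3),(0,3),(0,3)
  0 0 0 3
  0 0 0 3
  0 0 0 0
  2 0 0 0
  0 0 0 0
After step 2: ants at (0,3),(1,3),(1,3)
  0 0 0 4
  0 0 0 6
  0 0 0 0
  1 0 0 0
  0 0 0 0
After step 3: ants at (1,3),(0,3),(0,3)
  0 0 0 7
  0 0 0 7
  0 0 0 0
  0 0 0 0
  0 0 0 0
After step 4: ants at (0,3),(1,3),(1,3)
  0 0 0 8
  0 0 0 10
  0 0 0 0
  0 0 0 0
  0 0 0 0

0 0 0 8
0 0 0 10
0 0 0 0
0 0 0 0
0 0 0 0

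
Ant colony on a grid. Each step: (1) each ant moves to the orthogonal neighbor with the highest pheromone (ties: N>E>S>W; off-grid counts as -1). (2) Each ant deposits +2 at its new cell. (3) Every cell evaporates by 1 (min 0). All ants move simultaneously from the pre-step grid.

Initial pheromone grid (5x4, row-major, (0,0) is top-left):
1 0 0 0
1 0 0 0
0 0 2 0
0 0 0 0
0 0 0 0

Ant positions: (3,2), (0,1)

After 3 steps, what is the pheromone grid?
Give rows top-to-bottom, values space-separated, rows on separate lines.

After step 1: ants at (2,2),(0,0)
  2 0 0 0
  0 0 0 0
  0 0 3 0
  0 0 0 0
  0 0 0 0
After step 2: ants at (1,2),(0,1)
  1 1 0 0
  0 0 1 0
  0 0 2 0
  0 0 0 0
  0 0 0 0
After step 3: ants at (2,2),(0,0)
  2 0 0 0
  0 0 0 0
  0 0 3 0
  0 0 0 0
  0 0 0 0

2 0 0 0
0 0 0 0
0 0 3 0
0 0 0 0
0 0 0 0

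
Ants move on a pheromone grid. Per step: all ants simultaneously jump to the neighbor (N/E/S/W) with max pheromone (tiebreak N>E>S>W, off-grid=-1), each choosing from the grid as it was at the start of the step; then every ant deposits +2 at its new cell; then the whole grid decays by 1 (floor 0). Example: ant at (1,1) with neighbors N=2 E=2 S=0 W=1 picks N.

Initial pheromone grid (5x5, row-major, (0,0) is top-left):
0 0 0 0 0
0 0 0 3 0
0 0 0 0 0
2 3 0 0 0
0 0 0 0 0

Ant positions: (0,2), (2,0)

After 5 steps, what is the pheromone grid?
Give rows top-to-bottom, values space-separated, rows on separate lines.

After step 1: ants at (0,3),(3,0)
  0 0 0 1 0
  0 0 0 2 0
  0 0 0 0 0
  3 2 0 0 0
  0 0 0 0 0
After step 2: ants at (1,3),(3,1)
  0 0 0 0 0
  0 0 0 3 0
  0 0 0 0 0
  2 3 0 0 0
  0 0 0 0 0
After step 3: ants at (0,3),(3,0)
  0 0 0 1 0
  0 0 0 2 0
  0 0 0 0 0
  3 2 0 0 0
  0 0 0 0 0
After step 4: ants at (1,3),(3,1)
  0 0 0 0 0
  0 0 0 3 0
  0 0 0 0 0
  2 3 0 0 0
  0 0 0 0 0
After step 5: ants at (0,3),(3,0)
  0 0 0 1 0
  0 0 0 2 0
  0 0 0 0 0
  3 2 0 0 0
  0 0 0 0 0

0 0 0 1 0
0 0 0 2 0
0 0 0 0 0
3 2 0 0 0
0 0 0 0 0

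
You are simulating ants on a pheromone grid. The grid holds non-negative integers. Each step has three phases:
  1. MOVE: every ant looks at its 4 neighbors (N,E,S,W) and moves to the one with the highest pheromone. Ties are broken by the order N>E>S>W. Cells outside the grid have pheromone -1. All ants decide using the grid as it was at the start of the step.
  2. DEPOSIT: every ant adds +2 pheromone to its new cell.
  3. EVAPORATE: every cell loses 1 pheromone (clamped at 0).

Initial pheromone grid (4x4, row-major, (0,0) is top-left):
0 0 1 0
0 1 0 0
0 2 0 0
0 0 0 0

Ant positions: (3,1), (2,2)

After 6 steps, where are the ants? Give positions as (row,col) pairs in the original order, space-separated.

Step 1: ant0:(3,1)->N->(2,1) | ant1:(2,2)->W->(2,1)
  grid max=5 at (2,1)
Step 2: ant0:(2,1)->N->(1,1) | ant1:(2,1)->N->(1,1)
  grid max=4 at (2,1)
Step 3: ant0:(1,1)->S->(2,1) | ant1:(1,1)->S->(2,1)
  grid max=7 at (2,1)
Step 4: ant0:(2,1)->N->(1,1) | ant1:(2,1)->N->(1,1)
  grid max=6 at (2,1)
Step 5: ant0:(1,1)->S->(2,1) | ant1:(1,1)->S->(2,1)
  grid max=9 at (2,1)
Step 6: ant0:(2,1)->N->(1,1) | ant1:(2,1)->N->(1,1)
  grid max=8 at (2,1)

(1,1) (1,1)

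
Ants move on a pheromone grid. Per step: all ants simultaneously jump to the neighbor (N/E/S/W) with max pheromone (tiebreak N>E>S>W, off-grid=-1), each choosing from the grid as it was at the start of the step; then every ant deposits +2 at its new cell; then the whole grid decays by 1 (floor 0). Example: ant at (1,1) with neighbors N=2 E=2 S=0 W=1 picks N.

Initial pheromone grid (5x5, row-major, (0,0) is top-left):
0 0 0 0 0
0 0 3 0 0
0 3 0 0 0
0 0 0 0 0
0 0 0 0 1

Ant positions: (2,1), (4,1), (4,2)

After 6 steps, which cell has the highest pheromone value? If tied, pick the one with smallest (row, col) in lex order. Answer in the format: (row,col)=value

Step 1: ant0:(2,1)->N->(1,1) | ant1:(4,1)->N->(3,1) | ant2:(4,2)->N->(3,2)
  grid max=2 at (1,2)
Step 2: ant0:(1,1)->E->(1,2) | ant1:(3,1)->N->(2,1) | ant2:(3,2)->W->(3,1)
  grid max=3 at (1,2)
Step 3: ant0:(1,2)->N->(0,2) | ant1:(2,1)->S->(3,1) | ant2:(3,1)->N->(2,1)
  grid max=4 at (2,1)
Step 4: ant0:(0,2)->S->(1,2) | ant1:(3,1)->N->(2,1) | ant2:(2,1)->S->(3,1)
  grid max=5 at (2,1)
Step 5: ant0:(1,2)->N->(0,2) | ant1:(2,1)->S->(3,1) | ant2:(3,1)->N->(2,1)
  grid max=6 at (2,1)
Step 6: ant0:(0,2)->S->(1,2) | ant1:(3,1)->N->(2,1) | ant2:(2,1)->S->(3,1)
  grid max=7 at (2,1)
Final grid:
  0 0 0 0 0
  0 0 3 0 0
  0 7 0 0 0
  0 6 0 0 0
  0 0 0 0 0
Max pheromone 7 at (2,1)

Answer: (2,1)=7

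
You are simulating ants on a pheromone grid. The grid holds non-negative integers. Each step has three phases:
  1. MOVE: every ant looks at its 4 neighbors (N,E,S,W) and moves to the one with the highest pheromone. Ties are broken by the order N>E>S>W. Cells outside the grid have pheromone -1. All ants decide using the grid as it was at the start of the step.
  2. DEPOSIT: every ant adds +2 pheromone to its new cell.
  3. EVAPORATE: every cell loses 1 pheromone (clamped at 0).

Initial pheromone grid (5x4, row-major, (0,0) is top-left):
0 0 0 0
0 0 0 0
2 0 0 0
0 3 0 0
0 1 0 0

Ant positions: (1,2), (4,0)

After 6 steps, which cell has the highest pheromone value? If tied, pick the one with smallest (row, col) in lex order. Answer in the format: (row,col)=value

Answer: (3,1)=3

Derivation:
Step 1: ant0:(1,2)->N->(0,2) | ant1:(4,0)->E->(4,1)
  grid max=2 at (3,1)
Step 2: ant0:(0,2)->E->(0,3) | ant1:(4,1)->N->(3,1)
  grid max=3 at (3,1)
Step 3: ant0:(0,3)->S->(1,3) | ant1:(3,1)->S->(4,1)
  grid max=2 at (3,1)
Step 4: ant0:(1,3)->N->(0,3) | ant1:(4,1)->N->(3,1)
  grid max=3 at (3,1)
Step 5: ant0:(0,3)->S->(1,3) | ant1:(3,1)->S->(4,1)
  grid max=2 at (3,1)
Step 6: ant0:(1,3)->N->(0,3) | ant1:(4,1)->N->(3,1)
  grid max=3 at (3,1)
Final grid:
  0 0 0 1
  0 0 0 0
  0 0 0 0
  0 3 0 0
  0 1 0 0
Max pheromone 3 at (3,1)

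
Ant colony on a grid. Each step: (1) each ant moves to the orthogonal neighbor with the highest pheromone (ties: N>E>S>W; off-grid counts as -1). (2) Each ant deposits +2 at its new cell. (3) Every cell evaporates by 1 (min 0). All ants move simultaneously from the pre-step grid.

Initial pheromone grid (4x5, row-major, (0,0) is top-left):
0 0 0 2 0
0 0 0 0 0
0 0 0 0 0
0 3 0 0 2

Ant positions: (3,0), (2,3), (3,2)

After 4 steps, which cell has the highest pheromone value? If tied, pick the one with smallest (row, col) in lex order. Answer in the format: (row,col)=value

Answer: (3,1)=7

Derivation:
Step 1: ant0:(3,0)->E->(3,1) | ant1:(2,3)->N->(1,3) | ant2:(3,2)->W->(3,1)
  grid max=6 at (3,1)
Step 2: ant0:(3,1)->N->(2,1) | ant1:(1,3)->N->(0,3) | ant2:(3,1)->N->(2,1)
  grid max=5 at (3,1)
Step 3: ant0:(2,1)->S->(3,1) | ant1:(0,3)->E->(0,4) | ant2:(2,1)->S->(3,1)
  grid max=8 at (3,1)
Step 4: ant0:(3,1)->N->(2,1) | ant1:(0,4)->W->(0,3) | ant2:(3,1)->N->(2,1)
  grid max=7 at (3,1)
Final grid:
  0 0 0 2 0
  0 0 0 0 0
  0 5 0 0 0
  0 7 0 0 0
Max pheromone 7 at (3,1)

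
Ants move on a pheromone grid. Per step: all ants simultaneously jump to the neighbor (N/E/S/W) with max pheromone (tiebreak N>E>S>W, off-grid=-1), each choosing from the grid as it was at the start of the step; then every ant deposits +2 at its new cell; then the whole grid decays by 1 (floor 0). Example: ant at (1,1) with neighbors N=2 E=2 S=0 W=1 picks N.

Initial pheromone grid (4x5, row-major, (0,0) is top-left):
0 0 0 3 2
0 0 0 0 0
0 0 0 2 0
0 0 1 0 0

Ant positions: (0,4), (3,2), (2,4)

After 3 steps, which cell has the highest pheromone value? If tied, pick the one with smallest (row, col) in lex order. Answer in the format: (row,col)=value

Step 1: ant0:(0,4)->W->(0,3) | ant1:(3,2)->N->(2,2) | ant2:(2,4)->W->(2,3)
  grid max=4 at (0,3)
Step 2: ant0:(0,3)->E->(0,4) | ant1:(2,2)->E->(2,3) | ant2:(2,3)->W->(2,2)
  grid max=4 at (2,3)
Step 3: ant0:(0,4)->W->(0,3) | ant1:(2,3)->W->(2,2) | ant2:(2,2)->E->(2,3)
  grid max=5 at (2,3)
Final grid:
  0 0 0 4 1
  0 0 0 0 0
  0 0 3 5 0
  0 0 0 0 0
Max pheromone 5 at (2,3)

Answer: (2,3)=5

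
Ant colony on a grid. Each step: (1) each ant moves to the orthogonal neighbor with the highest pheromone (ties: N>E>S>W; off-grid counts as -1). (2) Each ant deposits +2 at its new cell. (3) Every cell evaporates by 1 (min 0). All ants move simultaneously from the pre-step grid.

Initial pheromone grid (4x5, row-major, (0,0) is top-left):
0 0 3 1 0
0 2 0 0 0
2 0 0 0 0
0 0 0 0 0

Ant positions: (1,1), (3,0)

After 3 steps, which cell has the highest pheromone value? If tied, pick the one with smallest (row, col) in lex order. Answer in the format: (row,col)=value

Step 1: ant0:(1,1)->N->(0,1) | ant1:(3,0)->N->(2,0)
  grid max=3 at (2,0)
Step 2: ant0:(0,1)->E->(0,2) | ant1:(2,0)->N->(1,0)
  grid max=3 at (0,2)
Step 3: ant0:(0,2)->E->(0,3) | ant1:(1,0)->S->(2,0)
  grid max=3 at (2,0)
Final grid:
  0 0 2 1 0
  0 0 0 0 0
  3 0 0 0 0
  0 0 0 0 0
Max pheromone 3 at (2,0)

Answer: (2,0)=3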